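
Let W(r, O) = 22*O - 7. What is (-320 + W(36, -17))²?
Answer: 491401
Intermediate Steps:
W(r, O) = -7 + 22*O
(-320 + W(36, -17))² = (-320 + (-7 + 22*(-17)))² = (-320 + (-7 - 374))² = (-320 - 381)² = (-701)² = 491401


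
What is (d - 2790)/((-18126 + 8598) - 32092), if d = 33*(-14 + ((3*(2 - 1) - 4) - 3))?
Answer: 846/10405 ≈ 0.081307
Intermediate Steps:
d = -594 (d = 33*(-14 + ((3*1 - 4) - 3)) = 33*(-14 + ((3 - 4) - 3)) = 33*(-14 + (-1 - 3)) = 33*(-14 - 4) = 33*(-18) = -594)
(d - 2790)/((-18126 + 8598) - 32092) = (-594 - 2790)/((-18126 + 8598) - 32092) = -3384/(-9528 - 32092) = -3384/(-41620) = -3384*(-1/41620) = 846/10405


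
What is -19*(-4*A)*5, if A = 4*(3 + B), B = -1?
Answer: 3040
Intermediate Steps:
A = 8 (A = 4*(3 - 1) = 4*2 = 8)
-19*(-4*A)*5 = -19*(-4*8)*5 = -(-608)*5 = -19*(-160) = 3040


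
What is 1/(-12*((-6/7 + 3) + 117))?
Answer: -7/10008 ≈ -0.00069944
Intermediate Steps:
1/(-12*((-6/7 + 3) + 117)) = 1/(-12*(15/7 + 117)) = 1/(-12*834/7) = 1/(-10008/7) = -7/10008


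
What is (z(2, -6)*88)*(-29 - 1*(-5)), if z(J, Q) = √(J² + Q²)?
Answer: -4224*√10 ≈ -13357.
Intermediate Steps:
(z(2, -6)*88)*(-29 - 1*(-5)) = (√(2² + (-6)²)*88)*(-29 - 1*(-5)) = (√(4 + 36)*88)*(-29 + 5) = (√40*88)*(-24) = ((2*√10)*88)*(-24) = (176*√10)*(-24) = -4224*√10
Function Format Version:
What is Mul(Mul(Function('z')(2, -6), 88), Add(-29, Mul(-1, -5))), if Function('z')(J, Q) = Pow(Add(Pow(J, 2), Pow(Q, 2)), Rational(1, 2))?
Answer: Mul(-4224, Pow(10, Rational(1, 2))) ≈ -13357.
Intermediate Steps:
Mul(Mul(Function('z')(2, -6), 88), Add(-29, Mul(-1, -5))) = Mul(Mul(Pow(Add(Pow(2, 2), Pow(-6, 2)), Rational(1, 2)), 88), Add(-29, Mul(-1, -5))) = Mul(Mul(Pow(Add(4, 36), Rational(1, 2)), 88), Add(-29, 5)) = Mul(Mul(Pow(40, Rational(1, 2)), 88), -24) = Mul(Mul(Mul(2, Pow(10, Rational(1, 2))), 88), -24) = Mul(Mul(176, Pow(10, Rational(1, 2))), -24) = Mul(-4224, Pow(10, Rational(1, 2)))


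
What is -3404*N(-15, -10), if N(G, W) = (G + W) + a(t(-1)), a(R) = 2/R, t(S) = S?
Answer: 91908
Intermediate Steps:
N(G, W) = -2 + G + W (N(G, W) = (G + W) + 2/(-1) = (G + W) + 2*(-1) = (G + W) - 2 = -2 + G + W)
-3404*N(-15, -10) = -3404*(-2 - 15 - 10) = -3404*(-27) = 91908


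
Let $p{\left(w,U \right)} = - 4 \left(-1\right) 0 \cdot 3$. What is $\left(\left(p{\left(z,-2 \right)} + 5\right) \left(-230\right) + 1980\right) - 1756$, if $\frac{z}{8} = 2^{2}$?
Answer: $-926$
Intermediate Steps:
$z = 32$ ($z = 8 \cdot 2^{2} = 8 \cdot 4 = 32$)
$p{\left(w,U \right)} = 0$ ($p{\left(w,U \right)} = - 4 \cdot 0 \cdot 3 = \left(-4\right) 0 = 0$)
$\left(\left(p{\left(z,-2 \right)} + 5\right) \left(-230\right) + 1980\right) - 1756 = \left(\left(0 + 5\right) \left(-230\right) + 1980\right) - 1756 = \left(5 \left(-230\right) + 1980\right) - 1756 = \left(-1150 + 1980\right) - 1756 = 830 - 1756 = -926$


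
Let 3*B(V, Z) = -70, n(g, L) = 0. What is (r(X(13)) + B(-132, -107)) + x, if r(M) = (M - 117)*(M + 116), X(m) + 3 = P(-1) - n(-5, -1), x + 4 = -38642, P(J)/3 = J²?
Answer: -156724/3 ≈ -52241.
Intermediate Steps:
P(J) = 3*J²
B(V, Z) = -70/3 (B(V, Z) = (⅓)*(-70) = -70/3)
x = -38646 (x = -4 - 38642 = -38646)
X(m) = 0 (X(m) = -3 + (3*(-1)² - 1*0) = -3 + (3*1 + 0) = -3 + (3 + 0) = -3 + 3 = 0)
r(M) = (-117 + M)*(116 + M)
(r(X(13)) + B(-132, -107)) + x = ((-13572 + 0² - 1*0) - 70/3) - 38646 = ((-13572 + 0 + 0) - 70/3) - 38646 = (-13572 - 70/3) - 38646 = -40786/3 - 38646 = -156724/3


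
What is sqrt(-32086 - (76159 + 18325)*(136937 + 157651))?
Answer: I*sqrt(27833884678) ≈ 1.6684e+5*I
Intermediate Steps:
sqrt(-32086 - (76159 + 18325)*(136937 + 157651)) = sqrt(-32086 - 94484*294588) = sqrt(-32086 - 1*27833852592) = sqrt(-32086 - 27833852592) = sqrt(-27833884678) = I*sqrt(27833884678)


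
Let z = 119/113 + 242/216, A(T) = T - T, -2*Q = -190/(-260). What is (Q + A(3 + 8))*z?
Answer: -503975/634608 ≈ -0.79415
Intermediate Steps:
Q = -19/52 (Q = -(-95)/(-260) = -(-95)*(-1)/260 = -½*19/26 = -19/52 ≈ -0.36538)
A(T) = 0
z = 26525/12204 (z = 119*(1/113) + 242*(1/216) = 119/113 + 121/108 = 26525/12204 ≈ 2.1735)
(Q + A(3 + 8))*z = (-19/52 + 0)*(26525/12204) = -19/52*26525/12204 = -503975/634608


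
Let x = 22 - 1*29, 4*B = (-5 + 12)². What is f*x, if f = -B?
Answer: 343/4 ≈ 85.750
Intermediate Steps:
B = 49/4 (B = (-5 + 12)²/4 = (¼)*7² = (¼)*49 = 49/4 ≈ 12.250)
f = -49/4 (f = -1*49/4 = -49/4 ≈ -12.250)
x = -7 (x = 22 - 29 = -7)
f*x = -49/4*(-7) = 343/4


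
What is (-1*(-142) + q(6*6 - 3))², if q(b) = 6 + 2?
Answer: 22500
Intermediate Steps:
q(b) = 8
(-1*(-142) + q(6*6 - 3))² = (-1*(-142) + 8)² = (142 + 8)² = 150² = 22500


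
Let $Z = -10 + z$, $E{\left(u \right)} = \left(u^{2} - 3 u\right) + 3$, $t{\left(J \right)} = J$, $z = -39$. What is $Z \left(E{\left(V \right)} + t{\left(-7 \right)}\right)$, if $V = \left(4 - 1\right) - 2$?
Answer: $294$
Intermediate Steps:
$V = 1$ ($V = 3 - 2 = 1$)
$E{\left(u \right)} = 3 + u^{2} - 3 u$
$Z = -49$ ($Z = -10 - 39 = -49$)
$Z \left(E{\left(V \right)} + t{\left(-7 \right)}\right) = - 49 \left(\left(3 + 1^{2} - 3\right) - 7\right) = - 49 \left(\left(3 + 1 - 3\right) - 7\right) = - 49 \left(1 - 7\right) = \left(-49\right) \left(-6\right) = 294$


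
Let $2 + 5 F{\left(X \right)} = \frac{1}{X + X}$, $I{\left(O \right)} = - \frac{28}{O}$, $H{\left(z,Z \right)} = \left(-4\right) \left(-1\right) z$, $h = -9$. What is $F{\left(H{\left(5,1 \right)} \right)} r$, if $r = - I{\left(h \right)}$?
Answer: $\frac{553}{450} \approx 1.2289$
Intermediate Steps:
$H{\left(z,Z \right)} = 4 z$
$F{\left(X \right)} = - \frac{2}{5} + \frac{1}{10 X}$ ($F{\left(X \right)} = - \frac{2}{5} + \frac{1}{5 \left(X + X\right)} = - \frac{2}{5} + \frac{1}{5 \cdot 2 X} = - \frac{2}{5} + \frac{\frac{1}{2} \frac{1}{X}}{5} = - \frac{2}{5} + \frac{1}{10 X}$)
$r = - \frac{28}{9}$ ($r = - \frac{-28}{-9} = - \frac{\left(-28\right) \left(-1\right)}{9} = \left(-1\right) \frac{28}{9} = - \frac{28}{9} \approx -3.1111$)
$F{\left(H{\left(5,1 \right)} \right)} r = \frac{1 - 4 \cdot 4 \cdot 5}{10 \cdot 4 \cdot 5} \left(- \frac{28}{9}\right) = \frac{1 - 80}{10 \cdot 20} \left(- \frac{28}{9}\right) = \frac{1}{10} \cdot \frac{1}{20} \left(1 - 80\right) \left(- \frac{28}{9}\right) = \frac{1}{10} \cdot \frac{1}{20} \left(-79\right) \left(- \frac{28}{9}\right) = \left(- \frac{79}{200}\right) \left(- \frac{28}{9}\right) = \frac{553}{450}$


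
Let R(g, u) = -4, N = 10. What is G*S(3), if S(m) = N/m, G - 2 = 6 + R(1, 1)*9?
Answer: -280/3 ≈ -93.333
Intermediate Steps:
G = -28 (G = 2 + (6 - 4*9) = 2 + (6 - 36) = 2 - 30 = -28)
S(m) = 10/m
G*S(3) = -280/3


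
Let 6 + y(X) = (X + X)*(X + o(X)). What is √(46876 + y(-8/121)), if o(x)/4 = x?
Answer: √686224310/121 ≈ 216.49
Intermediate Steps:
o(x) = 4*x
y(X) = -6 + 10*X² (y(X) = -6 + (X + X)*(X + 4*X) = -6 + (2*X)*(5*X) = -6 + 10*X²)
√(46876 + y(-8/121)) = √(46876 + (-6 + 10*(-8/121)²)) = √(46876 + (-6 + 10*(64/14641))) = √(46876 + (-6 + 640/14641)) = √(46876 - 87206/14641) = √(686224310/14641) = √686224310/121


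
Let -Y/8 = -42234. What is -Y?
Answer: -337872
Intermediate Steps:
Y = 337872 (Y = -8*(-42234) = 337872)
-Y = -1*337872 = -337872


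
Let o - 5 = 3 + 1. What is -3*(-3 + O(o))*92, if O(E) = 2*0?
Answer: 828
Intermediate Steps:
o = 9 (o = 5 + (3 + 1) = 5 + 4 = 9)
O(E) = 0
-3*(-3 + O(o))*92 = -3*(-3 + 0)*92 = -3*(-3)*92 = 9*92 = 828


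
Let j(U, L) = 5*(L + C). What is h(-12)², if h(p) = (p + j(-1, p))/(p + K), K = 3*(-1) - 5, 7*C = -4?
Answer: 17161/1225 ≈ 14.009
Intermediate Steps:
C = -4/7 (C = (⅐)*(-4) = -4/7 ≈ -0.57143)
j(U, L) = -20/7 + 5*L (j(U, L) = 5*(L - 4/7) = 5*(-4/7 + L) = -20/7 + 5*L)
K = -8 (K = -3 - 5 = -8)
h(p) = (-20/7 + 6*p)/(-8 + p) (h(p) = (p + (-20/7 + 5*p))/(p - 8) = (-20/7 + 6*p)/(-8 + p))
h(-12)² = (2*(-10 + 21*(-12))/(7*(-8 - 12)))² = ((2/7)*(-10 - 252)/(-20))² = ((2/7)*(-1/20)*(-262))² = (131/35)² = 17161/1225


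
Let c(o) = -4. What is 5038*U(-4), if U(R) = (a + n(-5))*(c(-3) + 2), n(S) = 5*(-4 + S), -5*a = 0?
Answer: 453420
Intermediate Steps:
a = 0 (a = -⅕*0 = 0)
n(S) = -20 + 5*S
U(R) = 90 (U(R) = (0 + (-20 + 5*(-5)))*(-4 + 2) = (0 + (-20 - 25))*(-2) = (0 - 45)*(-2) = -45*(-2) = 90)
5038*U(-4) = 5038*90 = 453420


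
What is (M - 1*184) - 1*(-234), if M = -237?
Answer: -187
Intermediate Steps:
(M - 1*184) - 1*(-234) = (-237 - 1*184) - 1*(-234) = (-237 - 184) + 234 = -421 + 234 = -187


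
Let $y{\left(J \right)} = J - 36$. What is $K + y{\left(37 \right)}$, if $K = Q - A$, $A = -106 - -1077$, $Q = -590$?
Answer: $-1560$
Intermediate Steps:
$y{\left(J \right)} = -36 + J$ ($y{\left(J \right)} = J - 36 = -36 + J$)
$A = 971$ ($A = -106 + 1077 = 971$)
$K = -1561$ ($K = -590 - 971 = -1561$)
$K + y{\left(37 \right)} = -1561 + \left(-36 + 37\right) = -1561 + 1 = -1560$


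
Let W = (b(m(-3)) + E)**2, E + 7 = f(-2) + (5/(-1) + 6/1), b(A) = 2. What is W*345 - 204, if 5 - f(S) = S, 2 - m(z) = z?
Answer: 2901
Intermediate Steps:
m(z) = 2 - z
f(S) = 5 - S
E = 1 (E = -7 + ((5 - 1*(-2)) + (5/(-1) + 6/1)) = -7 + ((5 + 2) + (5*(-1) + 6*1)) = -7 + (7 + (-5 + 6)) = -7 + (7 + 1) = -7 + 8 = 1)
W = 9 (W = (2 + 1)**2 = 3**2 = 9)
W*345 - 204 = 9*345 - 204 = 3105 - 204 = 2901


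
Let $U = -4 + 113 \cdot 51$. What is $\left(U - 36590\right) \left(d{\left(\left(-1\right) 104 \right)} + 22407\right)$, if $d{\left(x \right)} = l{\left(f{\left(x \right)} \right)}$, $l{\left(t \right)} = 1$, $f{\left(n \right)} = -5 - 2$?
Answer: $-690861048$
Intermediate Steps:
$f{\left(n \right)} = -7$ ($f{\left(n \right)} = -5 - 2 = -7$)
$d{\left(x \right)} = 1$
$U = 5759$ ($U = -4 + 5763 = 5759$)
$\left(U - 36590\right) \left(d{\left(\left(-1\right) 104 \right)} + 22407\right) = \left(5759 - 36590\right) \left(1 + 22407\right) = \left(-30831\right) 22408 = -690861048$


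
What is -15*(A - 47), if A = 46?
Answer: 15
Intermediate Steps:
-15*(A - 47) = -15*(46 - 47) = -15*(-1) = 15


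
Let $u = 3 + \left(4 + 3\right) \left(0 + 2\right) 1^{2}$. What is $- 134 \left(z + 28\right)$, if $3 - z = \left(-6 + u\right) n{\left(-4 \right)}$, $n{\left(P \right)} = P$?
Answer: $-10050$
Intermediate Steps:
$u = 17$ ($u = 3 + 7 \cdot 2 \cdot 1 = 3 + 14 \cdot 1 = 3 + 14 = 17$)
$z = 47$ ($z = 3 - \left(-6 + 17\right) \left(-4\right) = 3 - 11 \left(-4\right) = 3 - -44 = 3 + 44 = 47$)
$- 134 \left(z + 28\right) = - 134 \left(47 + 28\right) = \left(-134\right) 75 = -10050$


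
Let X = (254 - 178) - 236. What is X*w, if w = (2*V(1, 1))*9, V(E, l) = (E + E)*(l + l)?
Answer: -11520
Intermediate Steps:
V(E, l) = 4*E*l (V(E, l) = (2*E)*(2*l) = 4*E*l)
X = -160 (X = 76 - 236 = -160)
w = 72 (w = (2*(4*1*1))*9 = (2*4)*9 = 8*9 = 72)
X*w = -160*72 = -11520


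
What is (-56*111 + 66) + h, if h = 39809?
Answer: 33659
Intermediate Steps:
(-56*111 + 66) + h = (-56*111 + 66) + 39809 = (-6216 + 66) + 39809 = -6150 + 39809 = 33659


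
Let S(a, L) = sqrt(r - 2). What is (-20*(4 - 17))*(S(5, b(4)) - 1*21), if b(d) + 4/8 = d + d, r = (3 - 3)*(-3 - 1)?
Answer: -5460 + 260*I*sqrt(2) ≈ -5460.0 + 367.7*I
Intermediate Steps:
r = 0 (r = 0*(-4) = 0)
b(d) = -1/2 + 2*d (b(d) = -1/2 + (d + d) = -1/2 + 2*d)
S(a, L) = I*sqrt(2) (S(a, L) = sqrt(0 - 2) = sqrt(-2) = I*sqrt(2))
(-20*(4 - 17))*(S(5, b(4)) - 1*21) = (-20*(4 - 17))*(I*sqrt(2) - 1*21) = (-20*(-13))*(I*sqrt(2) - 21) = 260*(-21 + I*sqrt(2)) = -5460 + 260*I*sqrt(2)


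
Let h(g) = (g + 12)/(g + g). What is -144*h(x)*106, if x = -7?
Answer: 38160/7 ≈ 5451.4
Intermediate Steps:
h(g) = (12 + g)/(2*g) (h(g) = (12 + g)/((2*g)) = (12 + g)*(1/(2*g)) = (12 + g)/(2*g))
-144*h(x)*106 = -72*(12 - 7)/(-7)*106 = -72*(-1)*5/7*106 = -144*(-5/14)*106 = (360/7)*106 = 38160/7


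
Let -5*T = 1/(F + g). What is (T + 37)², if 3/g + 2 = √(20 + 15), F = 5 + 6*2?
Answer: 716525851041/523723225 + 5078871*√35/1047446450 ≈ 1368.2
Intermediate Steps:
F = 17 (F = 5 + 12 = 17)
g = 3/(-2 + √35) (g = 3/(-2 + √(20 + 15)) = 3/(-2 + √35) ≈ 0.76607)
T = -1/(5*(533/31 + 3*√35/31)) (T = -1/(5*(17 + (6/31 + 3*√35/31))) = -1/(5*(533/31 + 3*√35/31)) ≈ -0.011257)
(T + 37)² = ((-533/45770 + 3*√35/45770) + 37)² = (1692957/45770 + 3*√35/45770)²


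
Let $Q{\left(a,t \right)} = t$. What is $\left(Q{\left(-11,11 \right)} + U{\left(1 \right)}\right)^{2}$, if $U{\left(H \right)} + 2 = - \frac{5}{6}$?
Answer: $\frac{2401}{36} \approx 66.694$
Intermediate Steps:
$U{\left(H \right)} = - \frac{17}{6}$ ($U{\left(H \right)} = -2 - \frac{5}{6} = - \frac{17}{6}$)
$\left(Q{\left(-11,11 \right)} + U{\left(1 \right)}\right)^{2} = \left(11 - \frac{17}{6}\right)^{2} = \left(\frac{49}{6}\right)^{2} = \frac{2401}{36}$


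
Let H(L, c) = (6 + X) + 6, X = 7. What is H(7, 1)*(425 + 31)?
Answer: 8664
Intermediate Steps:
H(L, c) = 19 (H(L, c) = (6 + 7) + 6 = 13 + 6 = 19)
H(7, 1)*(425 + 31) = 19*(425 + 31) = 19*456 = 8664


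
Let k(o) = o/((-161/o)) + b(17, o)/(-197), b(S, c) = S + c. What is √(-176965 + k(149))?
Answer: 2*I*√44540176978619/31717 ≈ 420.84*I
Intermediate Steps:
k(o) = -17/197 - o²/161 - o/197 (k(o) = o/((-161/o)) + (17 + o)/(-197) = o*(-o/161) + (17 + o)*(-1/197) = -o²/161 + (-17/197 - o/197) = -17/197 - o²/161 - o/197)
√(-176965 + k(149)) = √(-176965 + (-17/197 - 1/161*149² - 1/197*149)) = √(-176965 + (-17/197 - 1/161*22201 - 149/197)) = √(-176965 + (-17/197 - 22201/161 - 149/197)) = √(-176965 - 4400323/31717) = √(-5617199228/31717) = 2*I*√44540176978619/31717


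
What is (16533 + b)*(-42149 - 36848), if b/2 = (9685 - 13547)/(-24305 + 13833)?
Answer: -3419410819025/2618 ≈ -1.3061e+9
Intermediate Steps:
b = 1931/2618 (b = 2*((9685 - 13547)/(-24305 + 13833)) = 2*(-3862/(-10472)) = 2*(-3862*(-1/10472)) = 2*(1931/5236) = 1931/2618 ≈ 0.73759)
(16533 + b)*(-42149 - 36848) = (16533 + 1931/2618)*(-42149 - 36848) = (43285325/2618)*(-78997) = -3419410819025/2618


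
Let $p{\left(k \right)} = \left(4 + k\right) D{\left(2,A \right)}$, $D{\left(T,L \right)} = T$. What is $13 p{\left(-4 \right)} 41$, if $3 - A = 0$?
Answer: $0$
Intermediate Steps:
$A = 3$ ($A = 3 - 0 = 3 + 0 = 3$)
$p{\left(k \right)} = 8 + 2 k$ ($p{\left(k \right)} = \left(4 + k\right) 2 = 8 + 2 k$)
$13 p{\left(-4 \right)} 41 = 13 \left(8 + 2 \left(-4\right)\right) 41 = 13 \left(8 - 8\right) 41 = 13 \cdot 0 \cdot 41 = 0 \cdot 41 = 0$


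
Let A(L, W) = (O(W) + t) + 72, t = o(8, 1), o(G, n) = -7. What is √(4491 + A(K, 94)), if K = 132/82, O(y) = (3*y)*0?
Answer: 2*√1139 ≈ 67.498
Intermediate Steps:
O(y) = 0
t = -7
K = 66/41 (K = 132*(1/82) = 66/41 ≈ 1.6098)
A(L, W) = 65 (A(L, W) = (0 - 7) + 72 = -7 + 72 = 65)
√(4491 + A(K, 94)) = √(4491 + 65) = √4556 = 2*√1139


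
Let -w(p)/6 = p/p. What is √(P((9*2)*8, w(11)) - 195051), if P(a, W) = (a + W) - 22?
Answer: I*√194935 ≈ 441.51*I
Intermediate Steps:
w(p) = -6 (w(p) = -6*p/p = -6*1 = -6)
P(a, W) = -22 + W + a (P(a, W) = (W + a) - 22 = -22 + W + a)
√(P((9*2)*8, w(11)) - 195051) = √((-22 - 6 + (9*2)*8) - 195051) = √((-22 - 6 + 18*8) - 195051) = √((-22 - 6 + 144) - 195051) = √(116 - 195051) = √(-194935) = I*√194935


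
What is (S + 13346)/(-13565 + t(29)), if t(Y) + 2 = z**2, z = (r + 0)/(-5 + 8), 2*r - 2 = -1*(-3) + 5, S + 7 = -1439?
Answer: -53550/61039 ≈ -0.87731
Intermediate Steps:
S = -1446 (S = -7 - 1439 = -1446)
r = 5 (r = 1 + (-1*(-3) + 5)/2 = 1 + (3 + 5)/2 = 1 + (1/2)*8 = 1 + 4 = 5)
z = 5/3 (z = (5 + 0)/(-5 + 8) = 5/3 ≈ 1.6667)
t(Y) = 7/9 (t(Y) = -2 + (5/3)**2 = -2 + 25/9 = 7/9)
(S + 13346)/(-13565 + t(29)) = (-1446 + 13346)/(-13565 + 7/9) = 11900/(-122078/9) = 11900*(-9/122078) = -53550/61039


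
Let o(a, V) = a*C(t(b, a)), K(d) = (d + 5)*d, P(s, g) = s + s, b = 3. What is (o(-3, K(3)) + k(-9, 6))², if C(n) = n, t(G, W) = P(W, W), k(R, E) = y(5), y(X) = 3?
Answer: 441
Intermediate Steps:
k(R, E) = 3
P(s, g) = 2*s
t(G, W) = 2*W
K(d) = d*(5 + d) (K(d) = (5 + d)*d = d*(5 + d))
o(a, V) = 2*a² (o(a, V) = a*(2*a) = 2*a²)
(o(-3, K(3)) + k(-9, 6))² = (2*(-3)² + 3)² = (2*9 + 3)² = (18 + 3)² = 21² = 441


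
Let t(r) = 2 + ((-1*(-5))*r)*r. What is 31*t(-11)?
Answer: 18817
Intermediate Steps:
t(r) = 2 + 5*r**2 (t(r) = 2 + (5*r)*r = 2 + 5*r**2)
31*t(-11) = 31*(2 + 5*(-11)**2) = 31*(2 + 5*121) = 31*(2 + 605) = 31*607 = 18817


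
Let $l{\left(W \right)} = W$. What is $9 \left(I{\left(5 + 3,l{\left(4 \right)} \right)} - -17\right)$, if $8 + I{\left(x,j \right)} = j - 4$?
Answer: $81$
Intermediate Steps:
$I{\left(x,j \right)} = -12 + j$ ($I{\left(x,j \right)} = -8 + \left(j - 4\right) = -8 + \left(-4 + j\right) = -12 + j$)
$9 \left(I{\left(5 + 3,l{\left(4 \right)} \right)} - -17\right) = 9 \left(\left(-12 + 4\right) - -17\right) = 9 \left(-8 + \left(-14 + 31\right)\right) = 9 \left(-8 + 17\right) = 9 \cdot 9 = 81$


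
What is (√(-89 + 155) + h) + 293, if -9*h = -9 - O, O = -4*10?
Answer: 2606/9 + √66 ≈ 297.68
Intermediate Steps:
O = -40
h = -31/9 (h = -(-9 - 1*(-40))/9 = -(-9 + 40)/9 = -⅑*31 = -31/9 ≈ -3.4444)
(√(-89 + 155) + h) + 293 = (√(-89 + 155) - 31/9) + 293 = (√66 - 31/9) + 293 = (-31/9 + √66) + 293 = 2606/9 + √66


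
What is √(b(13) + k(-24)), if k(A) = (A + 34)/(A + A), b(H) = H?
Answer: √1842/12 ≈ 3.5765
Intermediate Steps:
k(A) = (34 + A)/(2*A) (k(A) = (34 + A)/((2*A)) = (34 + A)*(1/(2*A)) = (34 + A)/(2*A))
√(b(13) + k(-24)) = √(13 + (½)*(34 - 24)/(-24)) = √(13 + (½)*(-1/24)*10) = √(13 - 5/24) = √(307/24) = √1842/12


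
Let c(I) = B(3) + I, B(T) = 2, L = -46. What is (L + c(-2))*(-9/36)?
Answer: 23/2 ≈ 11.500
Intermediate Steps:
c(I) = 2 + I
(L + c(-2))*(-9/36) = (-46 + (2 - 2))*(-9/36) = (-46 + 0)*(-9*1/36) = -46*(-1/4) = 23/2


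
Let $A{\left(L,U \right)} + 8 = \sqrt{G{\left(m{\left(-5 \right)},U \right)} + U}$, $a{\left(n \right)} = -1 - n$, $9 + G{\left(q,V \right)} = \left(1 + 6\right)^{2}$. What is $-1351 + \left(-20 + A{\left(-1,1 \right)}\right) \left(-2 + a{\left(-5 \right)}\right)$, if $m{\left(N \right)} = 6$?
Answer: $-1407 + 2 \sqrt{41} \approx -1394.2$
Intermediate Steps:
$G{\left(q,V \right)} = 40$ ($G{\left(q,V \right)} = -9 + \left(1 + 6\right)^{2} = -9 + 7^{2} = -9 + 49 = 40$)
$A{\left(L,U \right)} = -8 + \sqrt{40 + U}$
$-1351 + \left(-20 + A{\left(-1,1 \right)}\right) \left(-2 + a{\left(-5 \right)}\right) = -1351 + \left(-20 - \left(8 - \sqrt{40 + 1}\right)\right) \left(-2 - -4\right) = -1351 + \left(-20 - \left(8 - \sqrt{41}\right)\right) \left(-2 + \left(-1 + 5\right)\right) = -1351 + \left(-28 + \sqrt{41}\right) \left(-2 + 4\right) = -1351 + \left(-28 + \sqrt{41}\right) 2 = -1351 - \left(56 - 2 \sqrt{41}\right) = -1407 + 2 \sqrt{41}$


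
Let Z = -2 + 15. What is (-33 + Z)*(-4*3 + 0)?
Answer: 240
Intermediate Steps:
Z = 13
(-33 + Z)*(-4*3 + 0) = (-33 + 13)*(-4*3 + 0) = -20*(-12 + 0) = -20*(-12) = 240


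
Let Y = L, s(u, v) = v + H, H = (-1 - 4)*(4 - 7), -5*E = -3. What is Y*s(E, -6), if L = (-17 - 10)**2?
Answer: 6561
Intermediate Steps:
E = 3/5 (E = -1/5*(-3) = 3/5 ≈ 0.60000)
H = 15 (H = -5*(-3) = 15)
s(u, v) = 15 + v (s(u, v) = v + 15 = 15 + v)
L = 729 (L = (-27)**2 = 729)
Y = 729
Y*s(E, -6) = 729*(15 - 6) = 729*9 = 6561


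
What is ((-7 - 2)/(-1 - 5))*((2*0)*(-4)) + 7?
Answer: 7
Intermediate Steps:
((-7 - 2)/(-1 - 5))*((2*0)*(-4)) + 7 = (-9/(-6))*(0*(-4)) + 7 = -9*(-1/6)*0 + 7 = (3/2)*0 + 7 = 0 + 7 = 7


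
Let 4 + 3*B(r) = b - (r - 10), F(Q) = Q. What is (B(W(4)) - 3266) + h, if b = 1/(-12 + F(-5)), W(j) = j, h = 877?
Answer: -40602/17 ≈ -2388.4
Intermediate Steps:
b = -1/17 (b = 1/(-12 - 5) = 1/(-17) = -1/17 ≈ -0.058824)
B(r) = 101/51 - r/3 (B(r) = -4/3 + (-1/17 - (r - 10))/3 = -4/3 + (-1/17 - (-10 + r))/3 = -4/3 + (-1/17 + (10 - r))/3 = -4/3 + (169/17 - r)/3 = -4/3 + (169/51 - r/3) = 101/51 - r/3)
(B(W(4)) - 3266) + h = ((101/51 - 1/3*4) - 3266) + 877 = ((101/51 - 4/3) - 3266) + 877 = (11/17 - 3266) + 877 = -55511/17 + 877 = -40602/17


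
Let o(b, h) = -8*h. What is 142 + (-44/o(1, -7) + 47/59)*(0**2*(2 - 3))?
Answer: 142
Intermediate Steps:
142 + (-44/o(1, -7) + 47/59)*(0**2*(2 - 3)) = 142 + (-44/((-8*(-7))) + 47/59)*(0**2*(2 - 3)) = 142 + (-44/56 + 47*(1/59))*(0*(-1)) = 142 + (-44*1/56 + 47/59)*0 = 142 + (-11/14 + 47/59)*0 = 142 + (9/826)*0 = 142 + 0 = 142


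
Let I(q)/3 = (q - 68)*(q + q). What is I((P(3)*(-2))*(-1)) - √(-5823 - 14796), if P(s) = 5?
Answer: -3480 - 3*I*√2291 ≈ -3480.0 - 143.59*I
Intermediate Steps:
I(q) = 6*q*(-68 + q) (I(q) = 3*((q - 68)*(q + q)) = 3*((-68 + q)*(2*q)) = 3*(2*q*(-68 + q)) = 6*q*(-68 + q))
I((P(3)*(-2))*(-1)) - √(-5823 - 14796) = 6*((5*(-2))*(-1))*(-68 + (5*(-2))*(-1)) - √(-5823 - 14796) = 6*(-10*(-1))*(-68 - 10*(-1)) - √(-20619) = 6*10*(-68 + 10) - 3*I*√2291 = 6*10*(-58) - 3*I*√2291 = -3480 - 3*I*√2291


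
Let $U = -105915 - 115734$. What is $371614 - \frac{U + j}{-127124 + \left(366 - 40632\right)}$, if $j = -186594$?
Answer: $\frac{62204059217}{167390} \approx 3.7161 \cdot 10^{5}$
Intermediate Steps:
$U = -221649$
$371614 - \frac{U + j}{-127124 + \left(366 - 40632\right)} = 371614 - \frac{-221649 - 186594}{-127124 + \left(366 - 40632\right)} = 371614 - - \frac{408243}{-127124 - 40266} = 371614 - - \frac{408243}{-167390} = 371614 - \left(-408243\right) \left(- \frac{1}{167390}\right) = 371614 - \frac{408243}{167390} = \frac{62204059217}{167390}$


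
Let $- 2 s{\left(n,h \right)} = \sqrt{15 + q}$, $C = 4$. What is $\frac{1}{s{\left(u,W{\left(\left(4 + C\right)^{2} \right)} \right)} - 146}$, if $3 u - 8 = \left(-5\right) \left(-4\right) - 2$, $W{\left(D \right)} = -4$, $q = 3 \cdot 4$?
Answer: $- \frac{584}{85237} + \frac{6 \sqrt{3}}{85237} \approx -0.0067296$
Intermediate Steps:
$q = 12$
$u = \frac{26}{3}$ ($u = \frac{8}{3} + \frac{\left(-5\right) \left(-4\right) - 2}{3} = \frac{8}{3} + \frac{20 - 2}{3} = \frac{8}{3} + \frac{1}{3} \cdot 18 = \frac{8}{3} + 6 = \frac{26}{3} \approx 8.6667$)
$s{\left(n,h \right)} = - \frac{3 \sqrt{3}}{2}$ ($s{\left(n,h \right)} = - \frac{\sqrt{15 + 12}}{2} = - \frac{\sqrt{27}}{2} = - \frac{3 \sqrt{3}}{2}$)
$\frac{1}{s{\left(u,W{\left(\left(4 + C\right)^{2} \right)} \right)} - 146} = \frac{1}{- \frac{3 \sqrt{3}}{2} - 146} = \frac{1}{-146 - \frac{3 \sqrt{3}}{2}}$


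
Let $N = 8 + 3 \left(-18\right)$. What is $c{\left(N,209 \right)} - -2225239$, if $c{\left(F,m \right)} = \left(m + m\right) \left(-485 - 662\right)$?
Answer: $1745793$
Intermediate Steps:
$N = -46$ ($N = 8 - 54 = -46$)
$c{\left(F,m \right)} = - 2294 m$ ($c{\left(F,m \right)} = 2 m \left(-1147\right) = - 2294 m$)
$c{\left(N,209 \right)} - -2225239 = \left(-2294\right) 209 - -2225239 = -479446 + 2225239 = 1745793$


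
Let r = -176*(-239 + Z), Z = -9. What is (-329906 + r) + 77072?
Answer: -209186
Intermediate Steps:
r = 43648 (r = -176*(-239 - 9) = -176*(-248) = 43648)
(-329906 + r) + 77072 = (-329906 + 43648) + 77072 = -286258 + 77072 = -209186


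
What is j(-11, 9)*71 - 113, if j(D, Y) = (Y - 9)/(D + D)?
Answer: -113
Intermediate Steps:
j(D, Y) = (-9 + Y)/(2*D) (j(D, Y) = (-9 + Y)/((2*D)) = (-9 + Y)*(1/(2*D)) = (-9 + Y)/(2*D))
j(-11, 9)*71 - 113 = ((½)*(-9 + 9)/(-11))*71 - 113 = ((½)*(-1/11)*0)*71 - 113 = 0*71 - 113 = 0 - 113 = -113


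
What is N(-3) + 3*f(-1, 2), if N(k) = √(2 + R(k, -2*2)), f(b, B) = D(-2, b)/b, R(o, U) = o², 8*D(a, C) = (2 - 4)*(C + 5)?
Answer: 3 + √11 ≈ 6.3166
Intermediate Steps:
D(a, C) = -5/4 - C/4 (D(a, C) = ((2 - 4)*(C + 5))/8 = (-2*(5 + C))/8 = (-10 - 2*C)/8 = -5/4 - C/4)
f(b, B) = (-5/4 - b/4)/b
N(k) = √(2 + k²)
N(-3) + 3*f(-1, 2) = √(2 + (-3)²) + 3*((¼)*(-5 - 1*(-1))/(-1)) = √(2 + 9) + 3*((¼)*(-1)*(-5 + 1)) = √11 + 3*((¼)*(-1)*(-4)) = √11 + 3*1 = √11 + 3 = 3 + √11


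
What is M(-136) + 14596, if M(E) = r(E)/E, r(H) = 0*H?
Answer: 14596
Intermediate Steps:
r(H) = 0
M(E) = 0 (M(E) = 0/E = 0)
M(-136) + 14596 = 0 + 14596 = 14596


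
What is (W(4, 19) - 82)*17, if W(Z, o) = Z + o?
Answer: -1003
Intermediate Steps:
(W(4, 19) - 82)*17 = ((4 + 19) - 82)*17 = (23 - 82)*17 = -59*17 = -1003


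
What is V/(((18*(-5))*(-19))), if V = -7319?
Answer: -7319/1710 ≈ -4.2801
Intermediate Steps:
V/(((18*(-5))*(-19))) = -7319/((18*(-5))*(-19)) = -7319/((-90*(-19))) = -7319/1710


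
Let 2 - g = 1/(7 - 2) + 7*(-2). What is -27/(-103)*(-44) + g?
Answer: 2197/515 ≈ 4.2660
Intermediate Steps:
g = 79/5 (g = 2 - (1/(7 - 2) + 7*(-2)) = 2 - (1/5 - 14) = 2 - 1*(-69/5) = 2 + 69/5 = 79/5 ≈ 15.800)
-27/(-103)*(-44) + g = -27/(-103)*(-44) + 79/5 = -27*(-1/103)*(-44) + 79/5 = (27/103)*(-44) + 79/5 = -1188/103 + 79/5 = 2197/515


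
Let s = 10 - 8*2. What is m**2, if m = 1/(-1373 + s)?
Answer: 1/1901641 ≈ 5.2586e-7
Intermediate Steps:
s = -6 (s = 10 - 16 = -6)
m = -1/1379 (m = 1/(-1373 - 6) = 1/(-1379) = -1/1379 ≈ -0.00072516)
m**2 = (-1/1379)**2 = 1/1901641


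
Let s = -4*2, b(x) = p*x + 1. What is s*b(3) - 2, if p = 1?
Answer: -34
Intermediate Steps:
b(x) = 1 + x (b(x) = 1*x + 1 = x + 1 = 1 + x)
s = -8
s*b(3) - 2 = -8*(1 + 3) - 2 = -8*4 - 2 = -32 - 2 = -34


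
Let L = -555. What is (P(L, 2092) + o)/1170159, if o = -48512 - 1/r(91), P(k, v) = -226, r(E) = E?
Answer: -4435159/106484469 ≈ -0.041651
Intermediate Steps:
o = -4414593/91 (o = -48512 - 1/91 = -4414593/91 ≈ -48512.)
(P(L, 2092) + o)/1170159 = (-226 - 4414593/91)/1170159 = -4435159/91*1/1170159 = -4435159/106484469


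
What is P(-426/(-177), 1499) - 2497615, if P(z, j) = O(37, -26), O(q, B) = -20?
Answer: -2497635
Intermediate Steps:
P(z, j) = -20
P(-426/(-177), 1499) - 2497615 = -20 - 2497615 = -2497635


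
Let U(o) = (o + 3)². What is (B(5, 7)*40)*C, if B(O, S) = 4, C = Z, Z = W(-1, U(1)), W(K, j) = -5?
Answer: -800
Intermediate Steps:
U(o) = (3 + o)²
Z = -5
C = -5
(B(5, 7)*40)*C = (4*40)*(-5) = 160*(-5) = -800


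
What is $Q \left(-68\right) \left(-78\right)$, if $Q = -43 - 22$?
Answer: $-344760$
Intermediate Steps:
$Q = -65$
$Q \left(-68\right) \left(-78\right) = \left(-65\right) \left(-68\right) \left(-78\right) = 4420 \left(-78\right) = -344760$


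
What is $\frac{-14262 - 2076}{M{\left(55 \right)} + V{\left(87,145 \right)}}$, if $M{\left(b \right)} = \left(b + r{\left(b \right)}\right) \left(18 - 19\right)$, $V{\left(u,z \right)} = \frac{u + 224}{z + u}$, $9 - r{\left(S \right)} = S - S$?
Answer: $\frac{3790416}{14537} \approx 260.74$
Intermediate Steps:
$r{\left(S \right)} = 9$ ($r{\left(S \right)} = 9 - \left(S - S\right) = 9 - 0 = 9 + 0 = 9$)
$V{\left(u,z \right)} = \frac{224 + u}{u + z}$
$M{\left(b \right)} = -9 - b$ ($M{\left(b \right)} = \left(b + 9\right) \left(18 - 19\right) = \left(9 + b\right) \left(-1\right) = -9 - b$)
$\frac{-14262 - 2076}{M{\left(55 \right)} + V{\left(87,145 \right)}} = \frac{-14262 - 2076}{\left(-9 - 55\right) + \frac{224 + 87}{87 + 145}} = - \frac{16338}{\left(-9 - 55\right) + \frac{1}{232} \cdot 311} = - \frac{16338}{-64 + \frac{1}{232} \cdot 311} = - \frac{16338}{-64 + \frac{311}{232}} = - \frac{16338}{- \frac{14537}{232}} = \left(-16338\right) \left(- \frac{232}{14537}\right) = \frac{3790416}{14537}$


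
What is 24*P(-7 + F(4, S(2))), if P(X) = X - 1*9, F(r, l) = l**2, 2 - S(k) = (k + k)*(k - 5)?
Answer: 4320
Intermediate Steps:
S(k) = 2 - 2*k*(-5 + k) (S(k) = 2 - (k + k)*(k - 5) = 2 - 2*k*(-5 + k))
P(X) = -9 + X (P(X) = X - 9 = -9 + X)
24*P(-7 + F(4, S(2))) = 24*(-9 + (-7 + (2 - 2*2**2 + 10*2)**2)) = 24*(-9 + (-7 + (2 - 2*4 + 20)**2)) = 24*(-9 + (-7 + (2 - 8 + 20)**2)) = 24*(-9 + (-7 + 14**2)) = 24*(-9 + (-7 + 196)) = 24*(-9 + 189) = 24*180 = 4320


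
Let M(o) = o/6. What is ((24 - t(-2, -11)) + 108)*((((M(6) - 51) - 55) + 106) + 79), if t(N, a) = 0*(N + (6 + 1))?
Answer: 10560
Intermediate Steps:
t(N, a) = 0 (t(N, a) = 0*(N + 7) = 0*(7 + N) = 0)
M(o) = o/6 (M(o) = o*(⅙) = o/6)
((24 - t(-2, -11)) + 108)*((((M(6) - 51) - 55) + 106) + 79) = ((24 - 1*0) + 108)*(((((⅙)*6 - 51) - 55) + 106) + 79) = ((24 + 0) + 108)*((((1 - 51) - 55) + 106) + 79) = (24 + 108)*(((-50 - 55) + 106) + 79) = 132*((-105 + 106) + 79) = 132*(1 + 79) = 132*80 = 10560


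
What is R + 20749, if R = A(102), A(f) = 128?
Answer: 20877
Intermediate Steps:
R = 128
R + 20749 = 128 + 20749 = 20877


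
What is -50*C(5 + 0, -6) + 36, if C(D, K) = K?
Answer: 336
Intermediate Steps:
-50*C(5 + 0, -6) + 36 = -50*(-6) + 36 = 300 + 36 = 336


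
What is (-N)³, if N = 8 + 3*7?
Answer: -24389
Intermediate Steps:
N = 29 (N = 8 + 21 = 29)
(-N)³ = (-1*29)³ = (-29)³ = -24389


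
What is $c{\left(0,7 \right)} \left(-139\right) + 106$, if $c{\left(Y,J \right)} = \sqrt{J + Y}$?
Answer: $106 - 139 \sqrt{7} \approx -261.76$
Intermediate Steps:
$c{\left(0,7 \right)} \left(-139\right) + 106 = \sqrt{7 + 0} \left(-139\right) + 106 = \sqrt{7} \left(-139\right) + 106 = - 139 \sqrt{7} + 106 = 106 - 139 \sqrt{7}$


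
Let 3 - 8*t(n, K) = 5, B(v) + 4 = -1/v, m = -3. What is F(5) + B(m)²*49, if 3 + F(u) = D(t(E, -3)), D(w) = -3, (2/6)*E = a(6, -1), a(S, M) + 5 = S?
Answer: 5875/9 ≈ 652.78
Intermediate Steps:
a(S, M) = -5 + S
B(v) = -4 - 1/v
E = 3 (E = 3*(-5 + 6) = 3*1 = 3)
t(n, K) = -¼ (t(n, K) = 3/8 - ⅛*5 = 3/8 - 5/8 = -¼)
F(u) = -6 (F(u) = -3 - 3 = -6)
F(5) + B(m)²*49 = -6 + (-4 - 1/(-3))²*49 = -6 + (-4 - 1*(-⅓))²*49 = -6 + (-4 + ⅓)²*49 = -6 + (-11/3)²*49 = -6 + (121/9)*49 = -6 + 5929/9 = 5875/9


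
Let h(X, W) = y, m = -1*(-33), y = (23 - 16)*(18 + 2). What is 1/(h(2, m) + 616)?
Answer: 1/756 ≈ 0.0013228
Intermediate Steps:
y = 140 (y = 7*20 = 140)
m = 33
h(X, W) = 140
1/(h(2, m) + 616) = 1/(140 + 616) = 1/756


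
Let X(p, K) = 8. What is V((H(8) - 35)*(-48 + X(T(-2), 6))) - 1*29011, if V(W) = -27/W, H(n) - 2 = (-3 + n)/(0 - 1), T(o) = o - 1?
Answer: -44096747/1520 ≈ -29011.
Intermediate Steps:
T(o) = -1 + o
H(n) = 5 - n (H(n) = 2 + (-3 + n)/(0 - 1) = 2 + (-3 + n)/(-1) = 2 + (-3 + n)*(-1) = 2 + (3 - n) = 5 - n)
V((H(8) - 35)*(-48 + X(T(-2), 6))) - 1*29011 = -27*1/((-48 + 8)*((5 - 1*8) - 35)) - 1*29011 = -27*(-1/(40*((5 - 8) - 35))) - 29011 = -27*(-1/(40*(-3 - 35))) - 29011 = -27/((-38*(-40))) - 29011 = -27/1520 - 29011 = -44096747/1520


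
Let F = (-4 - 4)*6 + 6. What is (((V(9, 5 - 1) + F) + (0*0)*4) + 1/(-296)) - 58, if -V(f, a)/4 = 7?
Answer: -37889/296 ≈ -128.00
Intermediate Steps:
V(f, a) = -28 (V(f, a) = -4*7 = -28)
F = -42 (F = -8*6 + 6 = -48 + 6 = -42)
(((V(9, 5 - 1) + F) + (0*0)*4) + 1/(-296)) - 58 = (((-28 - 42) + (0*0)*4) + 1/(-296)) - 58 = ((-70 + 0*4) - 1/296) - 58 = ((-70 + 0) - 1/296) - 58 = (-70 - 1/296) - 58 = -20721/296 - 58 = -37889/296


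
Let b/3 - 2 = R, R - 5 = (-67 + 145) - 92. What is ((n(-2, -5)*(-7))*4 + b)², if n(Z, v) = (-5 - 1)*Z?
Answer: 127449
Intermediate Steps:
n(Z, v) = -6*Z
R = -9 (R = 5 + ((-67 + 145) - 92) = 5 + (78 - 92) = 5 - 14 = -9)
b = -21 (b = 6 + 3*(-9) = 6 - 27 = -21)
((n(-2, -5)*(-7))*4 + b)² = ((-6*(-2)*(-7))*4 - 21)² = ((12*(-7))*4 - 21)² = (-84*4 - 21)² = (-336 - 21)² = (-357)² = 127449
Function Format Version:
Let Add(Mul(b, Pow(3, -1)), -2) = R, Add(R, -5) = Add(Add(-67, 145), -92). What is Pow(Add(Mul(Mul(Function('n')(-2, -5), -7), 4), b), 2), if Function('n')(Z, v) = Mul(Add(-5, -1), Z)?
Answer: 127449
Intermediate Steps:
Function('n')(Z, v) = Mul(-6, Z)
R = -9 (R = Add(5, Add(Add(-67, 145), -92)) = Add(5, Add(78, -92)) = Add(5, -14) = -9)
b = -21 (b = Add(6, Mul(3, -9)) = Add(6, -27) = -21)
Pow(Add(Mul(Mul(Function('n')(-2, -5), -7), 4), b), 2) = Pow(Add(Mul(Mul(Mul(-6, -2), -7), 4), -21), 2) = Pow(Add(Mul(Mul(12, -7), 4), -21), 2) = Pow(Add(Mul(-84, 4), -21), 2) = Pow(Add(-336, -21), 2) = Pow(-357, 2) = 127449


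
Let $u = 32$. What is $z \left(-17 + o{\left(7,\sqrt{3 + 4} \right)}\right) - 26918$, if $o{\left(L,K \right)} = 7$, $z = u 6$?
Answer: $-28838$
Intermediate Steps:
$z = 192$ ($z = 32 \cdot 6 = 192$)
$z \left(-17 + o{\left(7,\sqrt{3 + 4} \right)}\right) - 26918 = 192 \left(-17 + 7\right) - 26918 = 192 \left(-10\right) - 26918 = -1920 - 26918 = -28838$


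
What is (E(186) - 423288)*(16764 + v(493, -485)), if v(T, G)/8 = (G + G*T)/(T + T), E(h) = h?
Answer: -3091306757784/493 ≈ -6.2704e+9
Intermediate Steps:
v(T, G) = 4*(G + G*T)/T (v(T, G) = 8*((G + G*T)/(T + T)) = 8*((G + G*T)/((2*T))) = 8*((G + G*T)*(1/(2*T))) = 8*((G + G*T)/(2*T)) = 4*(G + G*T)/T)
(E(186) - 423288)*(16764 + v(493, -485)) = (186 - 423288)*(16764 + 4*(-485)*(1 + 493)/493) = -423102*(16764 + 4*(-485)*(1/493)*494) = -423102*(16764 - 958360/493) = -423102*7306292/493 = -3091306757784/493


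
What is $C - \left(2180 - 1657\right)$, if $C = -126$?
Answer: $-649$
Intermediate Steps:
$C - \left(2180 - 1657\right) = -126 - \left(2180 - 1657\right) = -126 - 523 = -649$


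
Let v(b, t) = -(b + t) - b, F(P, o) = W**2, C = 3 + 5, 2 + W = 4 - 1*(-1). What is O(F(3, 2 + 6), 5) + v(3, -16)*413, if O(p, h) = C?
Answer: 4138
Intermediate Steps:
W = 3 (W = -2 + (4 - 1*(-1)) = -2 + (4 + 1) = -2 + 5 = 3)
C = 8
F(P, o) = 9 (F(P, o) = 3**2 = 9)
O(p, h) = 8
v(b, t) = -t - 2*b (v(b, t) = (-b - t) - b = -t - 2*b)
O(F(3, 2 + 6), 5) + v(3, -16)*413 = 8 + (-1*(-16) - 2*3)*413 = 8 + (16 - 6)*413 = 8 + 10*413 = 8 + 4130 = 4138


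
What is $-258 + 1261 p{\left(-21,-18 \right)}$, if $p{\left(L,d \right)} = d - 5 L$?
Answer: $109449$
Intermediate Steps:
$-258 + 1261 p{\left(-21,-18 \right)} = -258 + 1261 \left(-18 - -105\right) = -258 + 1261 \left(-18 + 105\right) = -258 + 1261 \cdot 87 = -258 + 109707 = 109449$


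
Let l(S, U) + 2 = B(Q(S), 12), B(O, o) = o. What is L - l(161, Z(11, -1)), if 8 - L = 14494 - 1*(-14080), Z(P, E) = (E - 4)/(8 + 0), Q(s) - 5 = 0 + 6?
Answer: -28576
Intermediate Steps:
Q(s) = 11 (Q(s) = 5 + (0 + 6) = 5 + 6 = 11)
Z(P, E) = -1/2 + E/8 (Z(P, E) = (-4 + E)/8 = (-4 + E)*(1/8) = -1/2 + E/8)
L = -28566 (L = 8 - (14494 - 1*(-14080)) = 8 - (14494 + 14080) = 8 - 1*28574 = 8 - 28574 = -28566)
l(S, U) = 10 (l(S, U) = -2 + 12 = 10)
L - l(161, Z(11, -1)) = -28566 - 1*10 = -28566 - 10 = -28576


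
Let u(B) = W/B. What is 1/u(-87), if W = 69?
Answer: -29/23 ≈ -1.2609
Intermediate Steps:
u(B) = 69/B
1/u(-87) = 1/(69/(-87)) = 1/(69*(-1/87)) = 1/(-23/29) = -29/23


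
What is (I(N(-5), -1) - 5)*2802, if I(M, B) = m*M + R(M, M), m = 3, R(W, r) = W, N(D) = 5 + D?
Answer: -14010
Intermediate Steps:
I(M, B) = 4*M (I(M, B) = 3*M + M = 4*M)
(I(N(-5), -1) - 5)*2802 = (4*(5 - 5) - 5)*2802 = (4*0 - 5)*2802 = (0 - 5)*2802 = -5*2802 = -14010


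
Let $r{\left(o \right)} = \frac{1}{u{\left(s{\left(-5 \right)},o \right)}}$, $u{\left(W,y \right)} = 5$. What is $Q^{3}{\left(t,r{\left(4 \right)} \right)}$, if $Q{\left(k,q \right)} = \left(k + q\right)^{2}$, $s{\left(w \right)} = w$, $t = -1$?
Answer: $\frac{4096}{15625} \approx 0.26214$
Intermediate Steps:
$r{\left(o \right)} = \frac{1}{5}$
$Q^{3}{\left(t,r{\left(4 \right)} \right)} = \left(\left(-1 + \frac{1}{5}\right)^{2}\right)^{3} = \left(\left(- \frac{4}{5}\right)^{2}\right)^{3} = \left(\frac{16}{25}\right)^{3} = \frac{4096}{15625}$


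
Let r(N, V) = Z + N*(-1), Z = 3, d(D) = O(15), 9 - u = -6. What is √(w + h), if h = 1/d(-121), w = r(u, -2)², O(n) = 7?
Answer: √7063/7 ≈ 12.006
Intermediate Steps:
u = 15 (u = 9 - 1*(-6) = 9 + 6 = 15)
d(D) = 7
r(N, V) = 3 - N (r(N, V) = 3 + N*(-1) = 3 - N)
w = 144 (w = (3 - 1*15)² = (3 - 15)² = (-12)² = 144)
h = ⅐ (h = 1/7 = ⅐ ≈ 0.14286)
√(w + h) = √(144 + ⅐) = √(1009/7) = √7063/7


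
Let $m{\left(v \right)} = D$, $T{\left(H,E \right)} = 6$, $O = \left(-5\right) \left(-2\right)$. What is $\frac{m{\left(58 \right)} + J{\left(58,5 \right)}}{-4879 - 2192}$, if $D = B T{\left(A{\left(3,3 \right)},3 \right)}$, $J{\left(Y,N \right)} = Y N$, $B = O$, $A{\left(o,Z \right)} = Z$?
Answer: $- \frac{350}{7071} \approx -0.049498$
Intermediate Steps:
$O = 10$
$B = 10$
$J{\left(Y,N \right)} = N Y$
$D = 60$ ($D = 10 \cdot 6 = 60$)
$m{\left(v \right)} = 60$
$\frac{m{\left(58 \right)} + J{\left(58,5 \right)}}{-4879 - 2192} = \frac{60 + 5 \cdot 58}{-4879 - 2192} = \frac{60 + 290}{-7071} = 350 \left(- \frac{1}{7071}\right) = - \frac{350}{7071}$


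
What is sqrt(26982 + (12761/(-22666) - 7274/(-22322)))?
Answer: sqrt(35239539632906345522)/36139318 ≈ 164.26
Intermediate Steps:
sqrt(26982 + (12761/(-22666) - 7274/(-22322))) = sqrt(26982 + (12761*(-1/22666) - 7274*(-1/22322))) = sqrt(26982 + (-1823/3238 + 3637/11161)) = sqrt(26982 - 8569897/36139318) = sqrt(975102508379/36139318) = sqrt(35239539632906345522)/36139318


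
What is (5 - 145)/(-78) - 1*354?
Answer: -13736/39 ≈ -352.21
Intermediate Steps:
(5 - 145)/(-78) - 1*354 = -140*(-1/78) - 354 = 70/39 - 354 = -13736/39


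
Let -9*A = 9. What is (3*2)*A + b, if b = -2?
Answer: -8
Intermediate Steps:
A = -1 (A = -1/9*9 = -1)
(3*2)*A + b = (3*2)*(-1) - 2 = 6*(-1) - 2 = -6 - 2 = -8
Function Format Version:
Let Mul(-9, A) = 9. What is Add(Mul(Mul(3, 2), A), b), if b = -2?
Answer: -8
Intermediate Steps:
A = -1 (A = Mul(Rational(-1, 9), 9) = -1)
Add(Mul(Mul(3, 2), A), b) = Add(Mul(Mul(3, 2), -1), -2) = Add(Mul(6, -1), -2) = Add(-6, -2) = -8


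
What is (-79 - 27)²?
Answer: 11236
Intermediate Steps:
(-79 - 27)² = (-106)² = 11236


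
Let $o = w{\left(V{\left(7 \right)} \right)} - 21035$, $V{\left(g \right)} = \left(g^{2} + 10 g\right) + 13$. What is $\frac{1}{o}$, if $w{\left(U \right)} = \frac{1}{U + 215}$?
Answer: $- \frac{347}{7299144} \approx -4.754 \cdot 10^{-5}$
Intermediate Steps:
$V{\left(g \right)} = 13 + g^{2} + 10 g$
$w{\left(U \right)} = \frac{1}{215 + U}$
$o = - \frac{7299144}{347}$ ($o = \frac{1}{215 + \left(13 + 7^{2} + 10 \cdot 7\right)} - 21035 = \frac{1}{215 + \left(13 + 49 + 70\right)} - 21035 = \frac{1}{215 + 132} - 21035 = \frac{1}{347} - 21035 = - \frac{7299144}{347} \approx -21035.0$)
$\frac{1}{o} = \frac{1}{- \frac{7299144}{347}} = - \frac{347}{7299144}$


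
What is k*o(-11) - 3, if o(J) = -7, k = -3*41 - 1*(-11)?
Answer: 781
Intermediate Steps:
k = -112 (k = -123 + 11 = -112)
k*o(-11) - 3 = -112*(-7) - 3 = 784 - 3 = 781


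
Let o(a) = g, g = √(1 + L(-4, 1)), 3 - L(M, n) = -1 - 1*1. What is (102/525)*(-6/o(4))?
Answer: -34*√6/175 ≈ -0.47590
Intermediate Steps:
L(M, n) = 5 (L(M, n) = 3 - (-1 - 1*1) = 3 - (-1 - 1) = 3 - 1*(-2) = 3 + 2 = 5)
g = √6 (g = √(1 + 5) = √6 ≈ 2.4495)
o(a) = √6
(102/525)*(-6/o(4)) = (102/525)*(-6*√6/6) = (102*(1/525))*(-√6) = 34*(-√6)/175 = -34*√6/175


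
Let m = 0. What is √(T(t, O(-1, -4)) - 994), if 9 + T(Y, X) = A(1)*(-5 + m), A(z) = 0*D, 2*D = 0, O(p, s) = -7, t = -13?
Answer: I*√1003 ≈ 31.67*I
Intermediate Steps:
D = 0 (D = (½)*0 = 0)
A(z) = 0 (A(z) = 0*0 = 0)
T(Y, X) = -9 (T(Y, X) = -9 + 0*(-5 + 0) = -9 + 0*(-5) = -9 + 0 = -9)
√(T(t, O(-1, -4)) - 994) = √(-9 - 994) = √(-1003) = I*√1003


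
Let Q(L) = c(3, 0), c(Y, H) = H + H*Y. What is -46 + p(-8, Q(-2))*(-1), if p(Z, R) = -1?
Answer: -45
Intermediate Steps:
Q(L) = 0 (Q(L) = 0*(1 + 3) = 0*4 = 0)
-46 + p(-8, Q(-2))*(-1) = -46 - 1*(-1) = -46 + 1 = -45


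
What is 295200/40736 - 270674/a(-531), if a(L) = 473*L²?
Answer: 1229971108423/169776894969 ≈ 7.2446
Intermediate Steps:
295200/40736 - 270674/a(-531) = 295200/40736 - 270674/(473*(-531)²) = 295200*(1/40736) - 270674/(473*281961) = 9225/1273 - 270674/133367553 = 1229971108423/169776894969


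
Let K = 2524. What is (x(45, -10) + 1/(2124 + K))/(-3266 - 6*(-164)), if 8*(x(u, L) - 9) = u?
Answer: -33989/5303368 ≈ -0.0064089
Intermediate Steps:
x(u, L) = 9 + u/8
(x(45, -10) + 1/(2124 + K))/(-3266 - 6*(-164)) = ((9 + (1/8)*45) + 1/(2124 + 2524))/(-3266 - 6*(-164)) = ((9 + 45/8) + 1/4648)/(-3266 + 984) = (117/8 + 1/4648)/(-2282) = (33989/2324)*(-1/2282) = -33989/5303368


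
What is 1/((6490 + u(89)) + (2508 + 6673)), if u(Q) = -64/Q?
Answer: 89/1394655 ≈ 6.3815e-5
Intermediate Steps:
1/((6490 + u(89)) + (2508 + 6673)) = 1/((6490 - 64/89) + (2508 + 6673)) = 1/((6490 - 64*1/89) + 9181) = 1/((6490 - 64/89) + 9181) = 1/(577546/89 + 9181) = 1/(1394655/89) = 89/1394655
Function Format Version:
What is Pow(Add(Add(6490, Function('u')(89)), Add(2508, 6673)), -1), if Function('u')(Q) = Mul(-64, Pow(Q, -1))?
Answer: Rational(89, 1394655) ≈ 6.3815e-5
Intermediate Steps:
Pow(Add(Add(6490, Function('u')(89)), Add(2508, 6673)), -1) = Pow(Add(Add(6490, Mul(-64, Pow(89, -1))), Add(2508, 6673)), -1) = Pow(Add(Add(6490, Mul(-64, Rational(1, 89))), 9181), -1) = Pow(Add(Add(6490, Rational(-64, 89)), 9181), -1) = Pow(Add(Rational(577546, 89), 9181), -1) = Pow(Rational(1394655, 89), -1) = Rational(89, 1394655)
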